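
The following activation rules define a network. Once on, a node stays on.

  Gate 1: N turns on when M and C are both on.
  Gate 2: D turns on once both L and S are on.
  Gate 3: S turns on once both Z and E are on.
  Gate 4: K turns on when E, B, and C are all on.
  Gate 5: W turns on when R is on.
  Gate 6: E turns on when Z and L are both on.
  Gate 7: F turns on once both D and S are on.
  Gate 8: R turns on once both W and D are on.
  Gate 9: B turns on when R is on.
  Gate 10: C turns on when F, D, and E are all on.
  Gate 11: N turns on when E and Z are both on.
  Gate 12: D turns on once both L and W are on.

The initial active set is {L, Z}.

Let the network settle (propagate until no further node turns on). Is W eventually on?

No

W would need R (Gate 5), but R never turns on.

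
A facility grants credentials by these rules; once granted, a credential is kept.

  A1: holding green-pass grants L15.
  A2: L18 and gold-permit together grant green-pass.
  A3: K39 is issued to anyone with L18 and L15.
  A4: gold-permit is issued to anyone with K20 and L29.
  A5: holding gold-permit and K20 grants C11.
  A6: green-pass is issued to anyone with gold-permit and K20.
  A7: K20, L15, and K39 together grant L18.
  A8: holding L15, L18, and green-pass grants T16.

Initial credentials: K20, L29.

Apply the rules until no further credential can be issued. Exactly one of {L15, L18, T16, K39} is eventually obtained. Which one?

L15

Holding K20 and L29 grants gold-permit (A4).
Holding gold-permit and K20 grants green-pass (A6).
Holding green-pass grants L15 (A1).
K39 would need L18 and L15 (A3), but L18 is never granted. L18 would need K20, L15, and K39 (A7), but K39 is never granted. T16 would need L15, L18, and green-pass (A8), but L18 is never granted.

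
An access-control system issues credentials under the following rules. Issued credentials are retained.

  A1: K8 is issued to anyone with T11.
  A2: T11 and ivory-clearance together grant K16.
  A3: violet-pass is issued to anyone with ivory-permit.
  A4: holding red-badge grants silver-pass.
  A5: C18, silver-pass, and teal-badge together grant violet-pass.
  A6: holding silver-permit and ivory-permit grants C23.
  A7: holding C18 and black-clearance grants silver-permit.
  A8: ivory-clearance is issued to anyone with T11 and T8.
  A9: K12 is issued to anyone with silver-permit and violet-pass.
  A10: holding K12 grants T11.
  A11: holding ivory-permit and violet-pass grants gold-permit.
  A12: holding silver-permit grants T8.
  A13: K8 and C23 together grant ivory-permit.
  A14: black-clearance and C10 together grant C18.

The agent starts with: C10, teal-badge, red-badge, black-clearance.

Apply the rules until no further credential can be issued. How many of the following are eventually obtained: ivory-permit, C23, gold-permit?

ivory-permit would need K8 and C23 (A13), but C23 is never granted.
C23 would need silver-permit and ivory-permit (A6), but ivory-permit is never granted.
gold-permit would need ivory-permit and violet-pass (A11), but ivory-permit is never granted.
None of the 3 are reached.

0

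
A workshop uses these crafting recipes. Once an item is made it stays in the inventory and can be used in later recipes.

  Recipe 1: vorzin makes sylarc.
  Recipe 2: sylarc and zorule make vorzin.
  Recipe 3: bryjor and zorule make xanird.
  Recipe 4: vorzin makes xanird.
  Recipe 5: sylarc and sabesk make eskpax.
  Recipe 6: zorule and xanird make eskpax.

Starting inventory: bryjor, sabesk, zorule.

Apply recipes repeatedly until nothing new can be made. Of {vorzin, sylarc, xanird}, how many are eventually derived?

1

bryjor and zorule → xanird (Recipe 3).
vorzin would need sylarc and zorule (Recipe 2), but sylarc is never obtained.
sylarc would need vorzin (Recipe 1), but vorzin is never obtained.
xanird: reached.
Reached: xanird — 1 of the 3.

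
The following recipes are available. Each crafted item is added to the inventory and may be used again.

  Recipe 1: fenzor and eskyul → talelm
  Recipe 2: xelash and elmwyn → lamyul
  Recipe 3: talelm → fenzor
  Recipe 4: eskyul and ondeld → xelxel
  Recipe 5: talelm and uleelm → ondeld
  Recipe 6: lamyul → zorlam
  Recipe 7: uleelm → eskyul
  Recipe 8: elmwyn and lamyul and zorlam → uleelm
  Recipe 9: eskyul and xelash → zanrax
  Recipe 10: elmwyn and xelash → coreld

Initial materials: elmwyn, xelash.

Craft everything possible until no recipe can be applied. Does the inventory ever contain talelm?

No

talelm would need fenzor and eskyul (Recipe 1), but fenzor is never obtained.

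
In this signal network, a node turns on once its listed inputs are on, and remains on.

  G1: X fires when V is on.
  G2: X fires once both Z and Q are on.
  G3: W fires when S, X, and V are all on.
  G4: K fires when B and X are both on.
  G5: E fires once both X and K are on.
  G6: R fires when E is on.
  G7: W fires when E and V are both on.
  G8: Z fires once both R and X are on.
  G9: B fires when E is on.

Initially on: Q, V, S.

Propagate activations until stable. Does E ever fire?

E would need X and K (G5), but K never turns on.

No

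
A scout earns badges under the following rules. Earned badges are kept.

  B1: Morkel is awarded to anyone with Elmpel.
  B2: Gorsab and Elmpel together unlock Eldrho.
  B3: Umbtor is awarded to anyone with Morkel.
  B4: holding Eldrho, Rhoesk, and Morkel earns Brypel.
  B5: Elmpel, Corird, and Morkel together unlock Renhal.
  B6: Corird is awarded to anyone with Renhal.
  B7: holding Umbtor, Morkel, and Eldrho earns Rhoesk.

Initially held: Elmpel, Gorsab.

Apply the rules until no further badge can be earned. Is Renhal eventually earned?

Renhal would need Elmpel, Corird, and Morkel (B5), but Corird is never earned.

No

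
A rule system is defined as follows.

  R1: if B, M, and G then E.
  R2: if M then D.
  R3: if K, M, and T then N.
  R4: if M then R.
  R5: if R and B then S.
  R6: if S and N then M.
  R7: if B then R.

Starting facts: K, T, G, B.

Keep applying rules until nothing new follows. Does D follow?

No

D would need M (R2), but M is never established.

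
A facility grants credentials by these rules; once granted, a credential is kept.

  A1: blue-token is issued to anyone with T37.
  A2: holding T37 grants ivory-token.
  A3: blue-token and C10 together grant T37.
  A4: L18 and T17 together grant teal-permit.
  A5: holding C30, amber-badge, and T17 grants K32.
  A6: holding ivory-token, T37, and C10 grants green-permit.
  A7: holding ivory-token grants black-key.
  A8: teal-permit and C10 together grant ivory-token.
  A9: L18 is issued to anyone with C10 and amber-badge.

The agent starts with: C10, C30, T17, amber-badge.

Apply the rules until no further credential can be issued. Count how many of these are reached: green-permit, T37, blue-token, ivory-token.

Holding C10 and amber-badge grants L18 (A9).
Holding L18 and T17 grants teal-permit (A4).
Holding teal-permit and C10 grants ivory-token (A8).
green-permit would need ivory-token, T37, and C10 (A6), but T37 is never granted.
T37 would need blue-token and C10 (A3), but blue-token is never granted.
blue-token would need T37 (A1), but T37 is never granted.
ivory-token: reached.
Reached: ivory-token — 1 of the 4.

1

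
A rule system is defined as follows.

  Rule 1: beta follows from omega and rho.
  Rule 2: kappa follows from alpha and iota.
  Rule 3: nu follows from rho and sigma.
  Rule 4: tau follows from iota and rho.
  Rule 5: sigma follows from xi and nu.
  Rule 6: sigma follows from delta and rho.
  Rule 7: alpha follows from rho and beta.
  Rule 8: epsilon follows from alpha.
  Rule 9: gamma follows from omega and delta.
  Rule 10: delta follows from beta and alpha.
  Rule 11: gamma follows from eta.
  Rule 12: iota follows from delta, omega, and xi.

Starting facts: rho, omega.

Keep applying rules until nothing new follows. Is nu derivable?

omega and rho hold, so beta follows (Rule 1).
From rho and beta, Rule 7 gives alpha.
From beta and alpha, Rule 10 gives delta.
delta and rho hold, so sigma follows (Rule 6).
rho and sigma hold, so nu follows (Rule 3).

Yes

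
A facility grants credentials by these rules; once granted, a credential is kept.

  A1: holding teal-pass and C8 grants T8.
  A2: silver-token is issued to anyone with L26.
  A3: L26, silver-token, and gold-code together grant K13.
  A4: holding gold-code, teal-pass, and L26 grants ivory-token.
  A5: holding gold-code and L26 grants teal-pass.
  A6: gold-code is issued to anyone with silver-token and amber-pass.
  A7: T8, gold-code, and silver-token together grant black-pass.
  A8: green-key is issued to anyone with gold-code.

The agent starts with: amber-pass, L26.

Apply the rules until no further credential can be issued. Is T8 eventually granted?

No

T8 would need teal-pass and C8 (A1), but C8 is never granted.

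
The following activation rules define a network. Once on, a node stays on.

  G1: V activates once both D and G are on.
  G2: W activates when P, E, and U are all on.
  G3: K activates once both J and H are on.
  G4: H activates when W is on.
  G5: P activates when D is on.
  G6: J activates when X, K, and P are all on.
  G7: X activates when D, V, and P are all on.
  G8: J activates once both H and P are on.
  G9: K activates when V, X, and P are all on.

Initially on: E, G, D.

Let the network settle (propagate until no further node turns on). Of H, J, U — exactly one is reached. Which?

D is on, so P activates (G5).
G1: D and G on → V on.
D, V, and P are on, so X activates (G7).
V, X, and P are on, so K activates (G9).
G6: X, K, and P on → J on.
H would need W (G4), but W never turns on. No rule produces U, and it is not given.

J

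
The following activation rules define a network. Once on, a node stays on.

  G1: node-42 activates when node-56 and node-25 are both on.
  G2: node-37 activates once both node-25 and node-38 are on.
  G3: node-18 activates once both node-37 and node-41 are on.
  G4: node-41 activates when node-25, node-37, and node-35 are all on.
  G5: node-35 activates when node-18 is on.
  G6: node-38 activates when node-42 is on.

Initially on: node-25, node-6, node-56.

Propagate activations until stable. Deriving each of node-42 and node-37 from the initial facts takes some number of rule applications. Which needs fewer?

node-42: node-56 and node-25 are on, so node-42 activates (G1). [1 rule application]
node-37: node-56 and node-25 are on, so node-42 activates (G1). G6: node-42 on → node-38 on. node-25 and node-38 are on, so node-37 activates (G2). [3 rule applications]
node-42 needs fewer.

node-42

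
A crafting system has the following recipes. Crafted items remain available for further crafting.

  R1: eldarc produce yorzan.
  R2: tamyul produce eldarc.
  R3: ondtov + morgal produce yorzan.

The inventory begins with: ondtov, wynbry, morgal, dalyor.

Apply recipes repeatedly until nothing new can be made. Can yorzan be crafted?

Yes

ondtov + morgal → yorzan (R3).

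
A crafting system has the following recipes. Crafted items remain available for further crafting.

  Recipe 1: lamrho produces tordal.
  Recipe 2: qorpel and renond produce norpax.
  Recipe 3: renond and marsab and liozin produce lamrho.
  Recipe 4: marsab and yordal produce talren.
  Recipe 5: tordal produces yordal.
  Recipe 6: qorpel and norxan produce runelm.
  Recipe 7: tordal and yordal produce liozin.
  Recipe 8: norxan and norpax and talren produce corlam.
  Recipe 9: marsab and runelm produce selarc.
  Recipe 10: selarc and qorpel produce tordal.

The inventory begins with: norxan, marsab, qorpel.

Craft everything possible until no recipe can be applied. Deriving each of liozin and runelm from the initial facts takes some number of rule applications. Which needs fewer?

runelm

runelm: Using Recipe 6, qorpel and norxan make runelm. [1 rule application]
liozin: Using Recipe 6, qorpel and norxan make runelm. marsab and runelm → selarc (Recipe 9). Using Recipe 10, selarc and qorpel make tordal. Using Recipe 5, tordal makes yordal. tordal and yordal → liozin (Recipe 7). [5 rule applications]
runelm needs fewer.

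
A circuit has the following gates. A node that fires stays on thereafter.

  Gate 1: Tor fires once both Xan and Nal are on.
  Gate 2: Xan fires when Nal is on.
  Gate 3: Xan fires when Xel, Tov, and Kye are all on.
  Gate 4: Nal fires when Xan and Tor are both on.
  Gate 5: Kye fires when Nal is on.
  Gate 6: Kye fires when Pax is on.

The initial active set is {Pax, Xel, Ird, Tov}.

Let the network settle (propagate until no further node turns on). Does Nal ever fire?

Nal would need Xan and Tor (Gate 4), but Tor never turns on.

No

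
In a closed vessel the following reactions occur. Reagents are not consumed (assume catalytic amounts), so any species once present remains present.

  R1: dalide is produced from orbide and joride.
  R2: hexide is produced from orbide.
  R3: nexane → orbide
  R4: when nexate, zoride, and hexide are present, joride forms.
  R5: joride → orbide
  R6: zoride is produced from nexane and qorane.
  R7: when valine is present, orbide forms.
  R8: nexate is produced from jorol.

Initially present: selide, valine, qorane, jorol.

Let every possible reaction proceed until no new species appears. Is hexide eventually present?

valine present → orbide forms (R7).
orbide present → hexide forms (R2).

Yes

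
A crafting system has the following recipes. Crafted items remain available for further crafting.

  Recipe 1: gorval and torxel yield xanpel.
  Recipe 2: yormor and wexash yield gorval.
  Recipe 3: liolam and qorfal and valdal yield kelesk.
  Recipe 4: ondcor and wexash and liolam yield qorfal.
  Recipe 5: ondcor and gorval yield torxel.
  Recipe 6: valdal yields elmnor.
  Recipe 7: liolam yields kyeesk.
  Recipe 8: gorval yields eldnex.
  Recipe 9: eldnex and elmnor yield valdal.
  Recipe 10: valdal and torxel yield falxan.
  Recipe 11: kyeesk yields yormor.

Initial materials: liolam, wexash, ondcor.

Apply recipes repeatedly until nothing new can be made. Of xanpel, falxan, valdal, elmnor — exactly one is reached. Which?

xanpel

Using Recipe 7, liolam makes kyeesk.
Using Recipe 11, kyeesk makes yormor.
Using Recipe 2, yormor and wexash make gorval.
ondcor and gorval → torxel (Recipe 5).
gorval and torxel → xanpel (Recipe 1).
valdal would need eldnex and elmnor (Recipe 9), but elmnor is never obtained. elmnor would need valdal (Recipe 6), but valdal is never obtained. falxan would need valdal and torxel (Recipe 10), but valdal is never obtained.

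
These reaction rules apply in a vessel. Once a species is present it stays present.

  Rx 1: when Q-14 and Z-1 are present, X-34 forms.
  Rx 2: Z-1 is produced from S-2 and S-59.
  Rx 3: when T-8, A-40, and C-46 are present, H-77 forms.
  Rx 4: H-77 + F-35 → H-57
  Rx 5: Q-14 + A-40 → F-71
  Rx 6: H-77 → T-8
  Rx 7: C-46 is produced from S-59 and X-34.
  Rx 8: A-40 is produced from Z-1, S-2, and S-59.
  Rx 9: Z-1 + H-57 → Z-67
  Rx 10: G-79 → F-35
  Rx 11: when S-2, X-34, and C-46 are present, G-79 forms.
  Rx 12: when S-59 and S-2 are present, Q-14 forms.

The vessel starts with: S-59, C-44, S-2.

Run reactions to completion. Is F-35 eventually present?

Yes

S-59 and S-2 present → Q-14 forms (Rx 12).
S-2 and S-59 present → Z-1 forms (Rx 2).
Q-14 and Z-1 present → X-34 forms (Rx 1).
S-59 and X-34 present → C-46 forms (Rx 7).
S-2, X-34, and C-46 present → G-79 forms (Rx 11).
G-79 present → F-35 forms (Rx 10).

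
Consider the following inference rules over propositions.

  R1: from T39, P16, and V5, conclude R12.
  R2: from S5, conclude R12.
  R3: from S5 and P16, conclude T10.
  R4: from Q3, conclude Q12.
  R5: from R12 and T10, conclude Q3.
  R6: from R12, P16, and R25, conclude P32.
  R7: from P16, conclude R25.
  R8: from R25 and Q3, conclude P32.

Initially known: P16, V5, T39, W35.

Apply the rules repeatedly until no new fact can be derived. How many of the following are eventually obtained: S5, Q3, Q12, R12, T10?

1

From T39, P16, and V5, R1 gives R12.
No rule produces S5, and it is not given.
Q3 would need R12 and T10 (R5), but T10 is never established.
Q12 would need Q3 (R4), but Q3 is never established.
R12: reached.
T10 would need S5 and P16 (R3), but S5 is never established.
Reached: R12 — 1 of the 5.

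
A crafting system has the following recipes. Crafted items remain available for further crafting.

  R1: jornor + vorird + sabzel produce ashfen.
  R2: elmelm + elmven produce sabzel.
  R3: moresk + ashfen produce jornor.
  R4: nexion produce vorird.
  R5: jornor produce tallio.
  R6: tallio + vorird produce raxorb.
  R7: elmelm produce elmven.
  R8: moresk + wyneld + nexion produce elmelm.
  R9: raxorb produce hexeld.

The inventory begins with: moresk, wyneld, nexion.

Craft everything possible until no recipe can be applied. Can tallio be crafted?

tallio would need jornor (R5), but jornor is never obtained.

No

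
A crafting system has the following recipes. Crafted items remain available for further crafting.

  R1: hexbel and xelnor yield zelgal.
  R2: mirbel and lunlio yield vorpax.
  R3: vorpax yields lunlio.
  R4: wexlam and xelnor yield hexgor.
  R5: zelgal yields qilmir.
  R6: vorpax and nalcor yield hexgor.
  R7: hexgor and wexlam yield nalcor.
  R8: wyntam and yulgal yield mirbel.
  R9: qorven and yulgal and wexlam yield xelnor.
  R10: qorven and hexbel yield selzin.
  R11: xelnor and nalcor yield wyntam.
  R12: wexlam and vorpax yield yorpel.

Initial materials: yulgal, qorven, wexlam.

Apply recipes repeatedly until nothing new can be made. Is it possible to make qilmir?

qilmir would need zelgal (R5), but zelgal is never obtained.

No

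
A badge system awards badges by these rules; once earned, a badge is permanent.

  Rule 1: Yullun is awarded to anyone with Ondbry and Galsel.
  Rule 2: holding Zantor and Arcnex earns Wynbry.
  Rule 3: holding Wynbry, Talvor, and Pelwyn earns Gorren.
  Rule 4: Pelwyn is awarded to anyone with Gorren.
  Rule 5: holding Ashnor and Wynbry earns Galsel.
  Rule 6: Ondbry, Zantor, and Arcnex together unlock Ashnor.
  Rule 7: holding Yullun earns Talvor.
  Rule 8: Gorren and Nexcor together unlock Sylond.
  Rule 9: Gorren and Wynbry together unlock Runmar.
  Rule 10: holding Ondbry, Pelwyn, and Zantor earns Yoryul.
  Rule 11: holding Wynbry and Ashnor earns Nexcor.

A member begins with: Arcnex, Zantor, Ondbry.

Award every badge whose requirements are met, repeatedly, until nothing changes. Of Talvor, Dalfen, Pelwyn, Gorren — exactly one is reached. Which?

With Ondbry, Zantor, and Arcnex, Ashnor is earned (Rule 6).
With Zantor and Arcnex, Wynbry is earned (Rule 2).
With Ashnor and Wynbry, Galsel is earned (Rule 5).
With Ondbry and Galsel, Yullun is earned (Rule 1).
With Yullun, Talvor is earned (Rule 7).
No rule produces Dalfen, and it is not given. Gorren would need Wynbry, Talvor, and Pelwyn (Rule 3), but Pelwyn is never earned. Pelwyn would need Gorren (Rule 4), but Gorren is never earned.

Talvor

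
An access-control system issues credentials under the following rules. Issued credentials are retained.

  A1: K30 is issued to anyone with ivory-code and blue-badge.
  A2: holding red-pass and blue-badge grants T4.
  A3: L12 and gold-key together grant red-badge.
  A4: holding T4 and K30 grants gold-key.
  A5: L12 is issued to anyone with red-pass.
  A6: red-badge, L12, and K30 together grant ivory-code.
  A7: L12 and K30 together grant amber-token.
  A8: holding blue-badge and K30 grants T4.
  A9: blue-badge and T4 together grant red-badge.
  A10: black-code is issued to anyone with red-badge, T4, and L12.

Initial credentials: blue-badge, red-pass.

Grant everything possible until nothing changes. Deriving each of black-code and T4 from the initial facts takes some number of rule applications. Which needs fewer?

T4

T4: Holding red-pass and blue-badge grants T4 (A2). [1 rule application]
black-code: Holding red-pass and blue-badge grants T4 (A2). Holding red-pass grants L12 (A5). Holding blue-badge and T4 grants red-badge (A9). Holding red-badge, T4, and L12 grants black-code (A10). [4 rule applications]
T4 needs fewer.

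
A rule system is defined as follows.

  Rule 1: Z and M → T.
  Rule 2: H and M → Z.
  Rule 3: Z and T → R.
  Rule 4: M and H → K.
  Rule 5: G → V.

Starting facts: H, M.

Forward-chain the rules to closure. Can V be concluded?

V would need G (Rule 5), but G is never established.

No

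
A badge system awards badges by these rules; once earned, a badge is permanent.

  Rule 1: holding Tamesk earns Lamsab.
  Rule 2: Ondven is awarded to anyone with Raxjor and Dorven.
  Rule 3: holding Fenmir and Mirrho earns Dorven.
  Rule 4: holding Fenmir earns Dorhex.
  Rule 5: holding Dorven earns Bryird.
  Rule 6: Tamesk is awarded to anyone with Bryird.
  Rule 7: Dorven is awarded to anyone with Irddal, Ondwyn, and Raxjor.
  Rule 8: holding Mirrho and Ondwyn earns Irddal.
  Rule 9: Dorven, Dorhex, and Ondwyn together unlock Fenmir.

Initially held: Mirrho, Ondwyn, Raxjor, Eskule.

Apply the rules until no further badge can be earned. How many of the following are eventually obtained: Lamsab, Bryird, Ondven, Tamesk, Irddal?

With Mirrho and Ondwyn, Irddal is earned (Rule 8).
With Irddal, Ondwyn, and Raxjor, Dorven is earned (Rule 7).
With Raxjor and Dorven, Ondven is earned (Rule 2).
With Dorven, Bryird is earned (Rule 5).
With Bryird, Tamesk is earned (Rule 6).
With Tamesk, Lamsab is earned (Rule 1).
Lamsab: reached.
Bryird: reached.
Ondven: reached.
Tamesk: reached.
Irddal: reached.
All 5 are reached.

5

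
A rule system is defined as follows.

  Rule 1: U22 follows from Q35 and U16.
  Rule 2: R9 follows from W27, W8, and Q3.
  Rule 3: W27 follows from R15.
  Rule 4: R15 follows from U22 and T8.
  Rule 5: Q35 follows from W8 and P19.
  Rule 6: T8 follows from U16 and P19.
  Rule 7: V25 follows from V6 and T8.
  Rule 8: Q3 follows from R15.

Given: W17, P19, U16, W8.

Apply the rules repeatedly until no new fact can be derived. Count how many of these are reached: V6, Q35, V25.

W8 and P19 hold, so Q35 follows (Rule 5).
No rule produces V6, and it is not given.
Q35: reached.
V25 would need V6 and T8 (Rule 7), but V6 is never established.
Reached: Q35 — 1 of the 3.

1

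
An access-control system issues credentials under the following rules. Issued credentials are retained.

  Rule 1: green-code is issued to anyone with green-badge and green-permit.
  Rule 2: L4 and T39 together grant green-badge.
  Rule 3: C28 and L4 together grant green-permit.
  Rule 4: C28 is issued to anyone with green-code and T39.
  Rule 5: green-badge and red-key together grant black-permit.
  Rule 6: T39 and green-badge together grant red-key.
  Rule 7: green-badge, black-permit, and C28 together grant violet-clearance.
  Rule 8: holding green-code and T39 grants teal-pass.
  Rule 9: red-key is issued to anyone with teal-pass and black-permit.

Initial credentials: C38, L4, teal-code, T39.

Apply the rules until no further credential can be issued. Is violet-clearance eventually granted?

No

violet-clearance would need green-badge, black-permit, and C28 (Rule 7), but C28 is never granted.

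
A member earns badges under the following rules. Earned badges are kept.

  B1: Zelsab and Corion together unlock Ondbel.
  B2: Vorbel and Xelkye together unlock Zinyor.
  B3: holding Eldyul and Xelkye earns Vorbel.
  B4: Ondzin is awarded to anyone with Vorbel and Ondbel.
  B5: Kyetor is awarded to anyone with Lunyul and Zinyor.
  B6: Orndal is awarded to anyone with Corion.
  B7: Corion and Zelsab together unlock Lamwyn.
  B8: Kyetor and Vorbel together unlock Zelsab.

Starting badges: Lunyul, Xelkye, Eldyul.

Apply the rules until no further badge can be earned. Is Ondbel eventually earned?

No

Ondbel would need Zelsab and Corion (B1), but Corion is never earned.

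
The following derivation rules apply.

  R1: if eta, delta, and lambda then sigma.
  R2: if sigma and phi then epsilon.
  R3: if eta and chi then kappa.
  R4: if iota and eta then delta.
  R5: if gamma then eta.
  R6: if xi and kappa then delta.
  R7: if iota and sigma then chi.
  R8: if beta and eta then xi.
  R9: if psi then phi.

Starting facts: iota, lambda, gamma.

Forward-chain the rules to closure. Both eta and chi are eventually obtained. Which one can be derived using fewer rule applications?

eta

eta: From gamma, R5 gives eta. [1 rule application]
chi: From gamma, R5 gives eta. From iota and eta, R4 gives delta. From eta, delta, and lambda, R1 gives sigma. From iota and sigma, R7 gives chi. [4 rule applications]
eta needs fewer.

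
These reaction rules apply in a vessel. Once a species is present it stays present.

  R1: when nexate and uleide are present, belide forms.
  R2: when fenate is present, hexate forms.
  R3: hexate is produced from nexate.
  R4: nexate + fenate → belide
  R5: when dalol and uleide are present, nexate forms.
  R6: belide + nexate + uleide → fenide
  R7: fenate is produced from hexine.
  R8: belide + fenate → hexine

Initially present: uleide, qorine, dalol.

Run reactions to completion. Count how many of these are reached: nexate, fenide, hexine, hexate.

3

dalol and uleide present → nexate forms (R5).
nexate present → hexate forms (R3).
nexate and uleide present → belide forms (R1).
belide, nexate, and uleide present → fenide forms (R6).
nexate: reached.
fenide: reached.
hexine would need belide and fenate (R8), but fenate never forms.
hexate: reached.
Reached: nexate, fenide, and hexate — 3 of the 4.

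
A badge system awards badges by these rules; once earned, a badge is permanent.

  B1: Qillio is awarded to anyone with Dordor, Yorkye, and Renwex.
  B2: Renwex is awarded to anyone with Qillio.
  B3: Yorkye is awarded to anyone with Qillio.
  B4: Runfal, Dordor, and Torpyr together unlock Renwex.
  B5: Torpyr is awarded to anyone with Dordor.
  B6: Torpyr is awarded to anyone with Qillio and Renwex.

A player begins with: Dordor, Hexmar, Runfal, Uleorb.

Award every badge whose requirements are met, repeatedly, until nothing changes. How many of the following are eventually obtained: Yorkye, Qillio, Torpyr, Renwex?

With Dordor, Torpyr is earned (B5).
With Runfal, Dordor, and Torpyr, Renwex is earned (B4).
Yorkye would need Qillio (B3), but Qillio is never earned.
Qillio would need Dordor, Yorkye, and Renwex (B1), but Yorkye is never earned.
Torpyr: reached.
Renwex: reached.
Reached: Torpyr and Renwex — 2 of the 4.

2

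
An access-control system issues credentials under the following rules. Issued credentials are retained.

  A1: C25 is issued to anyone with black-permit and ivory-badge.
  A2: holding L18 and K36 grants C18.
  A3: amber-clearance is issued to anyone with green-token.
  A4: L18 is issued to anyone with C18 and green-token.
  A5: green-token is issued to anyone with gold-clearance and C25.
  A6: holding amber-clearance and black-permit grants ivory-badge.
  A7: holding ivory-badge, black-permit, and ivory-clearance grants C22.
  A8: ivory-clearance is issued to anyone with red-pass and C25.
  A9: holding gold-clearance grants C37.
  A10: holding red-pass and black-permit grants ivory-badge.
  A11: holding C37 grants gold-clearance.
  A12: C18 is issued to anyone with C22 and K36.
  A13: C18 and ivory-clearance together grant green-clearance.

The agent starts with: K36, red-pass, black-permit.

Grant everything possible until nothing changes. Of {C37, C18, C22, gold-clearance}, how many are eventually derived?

Holding red-pass and black-permit grants ivory-badge (A10).
Holding black-permit and ivory-badge grants C25 (A1).
Holding red-pass and C25 grants ivory-clearance (A8).
Holding ivory-badge, black-permit, and ivory-clearance grants C22 (A7).
Holding C22 and K36 grants C18 (A12).
C37 would need gold-clearance (A9), but gold-clearance is never granted.
C18: reached.
C22: reached.
gold-clearance would need C37 (A11), but C37 is never granted.
Reached: C18 and C22 — 2 of the 4.

2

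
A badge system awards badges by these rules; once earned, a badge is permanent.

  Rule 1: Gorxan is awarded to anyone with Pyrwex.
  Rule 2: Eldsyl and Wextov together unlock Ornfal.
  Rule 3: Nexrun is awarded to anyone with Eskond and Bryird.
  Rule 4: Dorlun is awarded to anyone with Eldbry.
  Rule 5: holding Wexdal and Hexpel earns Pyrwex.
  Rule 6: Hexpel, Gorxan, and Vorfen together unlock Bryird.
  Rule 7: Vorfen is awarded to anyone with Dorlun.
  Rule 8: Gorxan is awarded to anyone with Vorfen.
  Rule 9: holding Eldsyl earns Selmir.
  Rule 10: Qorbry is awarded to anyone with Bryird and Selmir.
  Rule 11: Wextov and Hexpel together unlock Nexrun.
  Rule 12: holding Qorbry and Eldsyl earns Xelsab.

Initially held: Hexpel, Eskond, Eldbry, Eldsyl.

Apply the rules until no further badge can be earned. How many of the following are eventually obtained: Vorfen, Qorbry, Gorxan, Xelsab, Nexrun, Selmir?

With Eldsyl, Selmir is earned (Rule 9).
With Eldbry, Dorlun is earned (Rule 4).
With Dorlun, Vorfen is earned (Rule 7).
With Vorfen, Gorxan is earned (Rule 8).
With Hexpel, Gorxan, and Vorfen, Bryird is earned (Rule 6).
With Bryird and Selmir, Qorbry is earned (Rule 10).
With Eskond and Bryird, Nexrun is earned (Rule 3).
With Qorbry and Eldsyl, Xelsab is earned (Rule 12).
Vorfen: reached.
Qorbry: reached.
Gorxan: reached.
Xelsab: reached.
Nexrun: reached.
Selmir: reached.
All 6 are reached.

6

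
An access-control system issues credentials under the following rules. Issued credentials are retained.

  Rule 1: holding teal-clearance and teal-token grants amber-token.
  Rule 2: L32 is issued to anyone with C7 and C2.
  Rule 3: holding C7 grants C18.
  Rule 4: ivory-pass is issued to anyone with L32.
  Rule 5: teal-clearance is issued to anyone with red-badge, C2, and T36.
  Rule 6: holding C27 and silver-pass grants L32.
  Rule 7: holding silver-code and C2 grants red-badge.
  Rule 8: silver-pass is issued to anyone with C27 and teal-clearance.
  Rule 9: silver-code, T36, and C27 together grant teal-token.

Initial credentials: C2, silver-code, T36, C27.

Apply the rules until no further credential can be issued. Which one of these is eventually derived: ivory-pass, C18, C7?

ivory-pass

Holding silver-code and C2 grants red-badge (Rule 7).
Holding red-badge, C2, and T36 grants teal-clearance (Rule 5).
Holding C27 and teal-clearance grants silver-pass (Rule 8).
Holding C27 and silver-pass grants L32 (Rule 6).
Holding L32 grants ivory-pass (Rule 4).
C18 would need C7 (Rule 3), but C7 is never granted. No rule produces C7, and it is not given.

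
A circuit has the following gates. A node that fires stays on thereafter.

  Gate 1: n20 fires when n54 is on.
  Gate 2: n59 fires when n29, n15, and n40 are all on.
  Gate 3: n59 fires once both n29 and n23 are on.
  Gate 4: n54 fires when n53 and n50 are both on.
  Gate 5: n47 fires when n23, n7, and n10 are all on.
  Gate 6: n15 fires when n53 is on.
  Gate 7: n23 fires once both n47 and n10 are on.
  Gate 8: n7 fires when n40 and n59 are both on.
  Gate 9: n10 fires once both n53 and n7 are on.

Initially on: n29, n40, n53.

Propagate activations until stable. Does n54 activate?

n54 would need n53 and n50 (Gate 4), but n50 never turns on.

No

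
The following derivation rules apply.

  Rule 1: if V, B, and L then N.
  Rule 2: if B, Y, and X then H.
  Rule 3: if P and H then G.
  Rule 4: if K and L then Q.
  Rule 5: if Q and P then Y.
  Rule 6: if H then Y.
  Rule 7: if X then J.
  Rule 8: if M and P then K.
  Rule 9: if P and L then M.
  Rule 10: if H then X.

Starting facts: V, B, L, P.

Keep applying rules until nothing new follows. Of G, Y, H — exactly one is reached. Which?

From P and L, Rule 9 gives M.
From M and P, Rule 8 gives K.
K and L hold, so Q follows (Rule 4).
Q and P hold, so Y follows (Rule 5).
G would need P and H (Rule 3), but H is never established. H would need B, Y, and X (Rule 2), but X is never established.

Y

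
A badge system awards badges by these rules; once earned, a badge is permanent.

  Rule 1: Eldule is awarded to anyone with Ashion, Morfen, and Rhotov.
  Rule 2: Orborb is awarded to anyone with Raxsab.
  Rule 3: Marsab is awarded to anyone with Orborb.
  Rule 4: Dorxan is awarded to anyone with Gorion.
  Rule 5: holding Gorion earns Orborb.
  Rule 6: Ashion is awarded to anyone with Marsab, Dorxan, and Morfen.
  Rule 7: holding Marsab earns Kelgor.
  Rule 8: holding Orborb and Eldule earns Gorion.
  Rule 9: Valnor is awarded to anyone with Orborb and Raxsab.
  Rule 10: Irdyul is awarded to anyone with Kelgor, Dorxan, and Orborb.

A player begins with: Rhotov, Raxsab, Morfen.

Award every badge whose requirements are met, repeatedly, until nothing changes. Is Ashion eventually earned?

Ashion would need Marsab, Dorxan, and Morfen (Rule 6), but Dorxan is never earned.

No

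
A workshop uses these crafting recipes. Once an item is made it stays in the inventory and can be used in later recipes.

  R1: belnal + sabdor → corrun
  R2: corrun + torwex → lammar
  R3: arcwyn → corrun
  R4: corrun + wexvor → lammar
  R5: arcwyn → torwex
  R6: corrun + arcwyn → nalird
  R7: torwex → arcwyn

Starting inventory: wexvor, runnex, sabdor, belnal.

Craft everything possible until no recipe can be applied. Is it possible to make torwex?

torwex would need arcwyn (R5), but arcwyn is never obtained.

No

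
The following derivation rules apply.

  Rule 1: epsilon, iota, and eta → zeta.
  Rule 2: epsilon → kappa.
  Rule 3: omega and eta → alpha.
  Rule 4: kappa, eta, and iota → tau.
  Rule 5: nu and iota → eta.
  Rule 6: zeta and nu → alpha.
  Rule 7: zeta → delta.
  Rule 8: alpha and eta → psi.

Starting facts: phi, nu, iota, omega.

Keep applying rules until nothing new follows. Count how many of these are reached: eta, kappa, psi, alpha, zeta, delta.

From nu and iota, Rule 5 gives eta.
From omega and eta, Rule 3 gives alpha.
alpha and eta hold, so psi follows (Rule 8).
eta: reached.
kappa would need epsilon (Rule 2), but epsilon is never established.
psi: reached.
alpha: reached.
zeta would need epsilon, iota, and eta (Rule 1), but epsilon is never established.
delta would need zeta (Rule 7), but zeta is never established.
Reached: eta, psi, and alpha — 3 of the 6.

3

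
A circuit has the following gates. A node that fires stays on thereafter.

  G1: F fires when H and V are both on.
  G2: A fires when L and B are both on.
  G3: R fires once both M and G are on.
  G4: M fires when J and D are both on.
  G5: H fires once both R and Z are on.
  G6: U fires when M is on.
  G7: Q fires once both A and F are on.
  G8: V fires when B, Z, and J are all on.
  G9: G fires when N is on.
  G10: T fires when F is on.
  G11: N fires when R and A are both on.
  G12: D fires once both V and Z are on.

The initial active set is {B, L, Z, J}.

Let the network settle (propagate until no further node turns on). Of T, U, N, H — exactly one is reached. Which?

G8: B, Z, and J on → V on.
V and Z are on, so D fires (G12).
J and D are on, so M fires (G4).
G6: M on → U on.
H would need R and Z (G5), but R never turns on. N would need R and A (G11), but R never turns on. T would need F (G10), but F never turns on.

U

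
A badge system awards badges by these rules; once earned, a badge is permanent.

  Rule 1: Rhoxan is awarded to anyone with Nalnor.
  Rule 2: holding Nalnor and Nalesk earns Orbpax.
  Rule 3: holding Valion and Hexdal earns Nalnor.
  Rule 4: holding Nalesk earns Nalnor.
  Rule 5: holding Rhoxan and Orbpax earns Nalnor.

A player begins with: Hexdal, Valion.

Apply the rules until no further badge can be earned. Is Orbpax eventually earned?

No

Orbpax would need Nalnor and Nalesk (Rule 2), but Nalesk is never earned.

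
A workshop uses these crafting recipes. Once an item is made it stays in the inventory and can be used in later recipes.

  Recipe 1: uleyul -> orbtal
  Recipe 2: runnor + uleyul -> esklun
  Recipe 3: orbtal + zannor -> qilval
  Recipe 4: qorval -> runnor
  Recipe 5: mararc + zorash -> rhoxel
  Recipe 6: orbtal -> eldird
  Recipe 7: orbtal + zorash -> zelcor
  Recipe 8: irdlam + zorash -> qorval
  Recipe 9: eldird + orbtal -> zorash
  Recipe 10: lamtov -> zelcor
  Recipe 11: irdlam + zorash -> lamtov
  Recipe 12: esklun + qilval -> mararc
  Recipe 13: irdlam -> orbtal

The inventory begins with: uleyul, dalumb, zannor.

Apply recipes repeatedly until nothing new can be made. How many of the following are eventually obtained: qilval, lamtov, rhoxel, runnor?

Using Recipe 1, uleyul makes orbtal.
Using Recipe 3, orbtal and zannor make qilval.
qilval: reached.
lamtov would need irdlam and zorash (Recipe 11), but irdlam is never obtained.
rhoxel would need mararc and zorash (Recipe 5), but mararc is never obtained.
runnor would need qorval (Recipe 4), but qorval is never obtained.
Reached: qilval — 1 of the 4.

1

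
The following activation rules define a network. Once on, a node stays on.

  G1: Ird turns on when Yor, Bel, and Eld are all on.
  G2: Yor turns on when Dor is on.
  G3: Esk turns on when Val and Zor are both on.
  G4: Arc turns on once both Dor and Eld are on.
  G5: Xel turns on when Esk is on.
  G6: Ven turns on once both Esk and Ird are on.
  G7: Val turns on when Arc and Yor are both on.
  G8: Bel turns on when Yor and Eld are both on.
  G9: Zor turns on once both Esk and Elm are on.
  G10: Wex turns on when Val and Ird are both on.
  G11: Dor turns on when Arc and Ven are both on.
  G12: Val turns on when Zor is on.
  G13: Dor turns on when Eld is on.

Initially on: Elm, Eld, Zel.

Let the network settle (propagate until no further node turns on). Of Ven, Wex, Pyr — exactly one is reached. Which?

Wex

G13: Eld on → Dor on.
Dor and Eld are on, so Arc turns on (G4).
Dor is on, so Yor turns on (G2).
G7: Arc and Yor on → Val on.
Yor and Eld are on, so Bel turns on (G8).
Yor, Bel, and Eld are on, so Ird turns on (G1).
G10: Val and Ird on → Wex on.
Ven would need Esk and Ird (G6), but Esk never turns on. No rule produces Pyr, and it is not given.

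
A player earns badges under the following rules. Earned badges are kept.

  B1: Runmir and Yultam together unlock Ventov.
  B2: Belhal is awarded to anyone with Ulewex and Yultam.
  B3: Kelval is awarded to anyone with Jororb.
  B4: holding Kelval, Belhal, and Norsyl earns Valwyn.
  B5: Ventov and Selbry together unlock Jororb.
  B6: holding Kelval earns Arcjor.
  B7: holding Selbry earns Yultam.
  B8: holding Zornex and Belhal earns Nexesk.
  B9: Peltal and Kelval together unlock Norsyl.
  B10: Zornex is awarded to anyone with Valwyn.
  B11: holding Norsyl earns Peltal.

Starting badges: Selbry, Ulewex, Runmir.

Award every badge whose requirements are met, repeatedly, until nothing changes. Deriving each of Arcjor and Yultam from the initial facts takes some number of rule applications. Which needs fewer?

Yultam: With Selbry, Yultam is earned (B7). [1 rule application]
Arcjor: With Selbry, Yultam is earned (B7). With Runmir and Yultam, Ventov is earned (B1). With Ventov and Selbry, Jororb is earned (B5). With Jororb, Kelval is earned (B3). With Kelval, Arcjor is earned (B6). [5 rule applications]
Yultam needs fewer.

Yultam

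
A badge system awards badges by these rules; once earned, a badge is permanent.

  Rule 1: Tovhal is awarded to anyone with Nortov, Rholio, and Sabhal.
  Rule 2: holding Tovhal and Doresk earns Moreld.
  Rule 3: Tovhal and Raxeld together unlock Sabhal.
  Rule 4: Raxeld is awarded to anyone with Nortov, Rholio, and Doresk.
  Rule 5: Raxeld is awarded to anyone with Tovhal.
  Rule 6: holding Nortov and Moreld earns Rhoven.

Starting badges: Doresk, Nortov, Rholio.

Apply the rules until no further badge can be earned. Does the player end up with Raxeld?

With Nortov, Rholio, and Doresk, Raxeld is earned (Rule 4).

Yes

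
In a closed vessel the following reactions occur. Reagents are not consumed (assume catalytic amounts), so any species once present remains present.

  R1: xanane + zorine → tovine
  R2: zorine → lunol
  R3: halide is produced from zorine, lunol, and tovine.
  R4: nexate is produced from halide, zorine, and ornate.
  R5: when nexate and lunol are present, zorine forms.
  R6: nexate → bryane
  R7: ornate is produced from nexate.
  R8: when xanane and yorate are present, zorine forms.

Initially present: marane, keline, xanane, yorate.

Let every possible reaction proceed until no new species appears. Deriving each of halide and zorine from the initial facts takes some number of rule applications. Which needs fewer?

zorine

zorine: xanane and yorate present → zorine forms (R8). [1 rule application]
halide: xanane and yorate present → zorine forms (R8). zorine present → lunol forms (R2). xanane and zorine present → tovine forms (R1). zorine, lunol, and tovine present → halide forms (R3). [4 rule applications]
zorine needs fewer.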